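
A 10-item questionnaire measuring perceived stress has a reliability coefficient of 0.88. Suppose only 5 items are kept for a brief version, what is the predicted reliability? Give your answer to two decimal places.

n = 5/10 = 0.5
Apply the Spearman-Brown prophecy formula, r' = nr / [1 + (n − 1)r]:
r_new = (0.5 × 0.88) / (1 + (0.5 − 1) × 0.88)
r_new = 0.4400 / 0.5600 ≈ 0.7857

0.79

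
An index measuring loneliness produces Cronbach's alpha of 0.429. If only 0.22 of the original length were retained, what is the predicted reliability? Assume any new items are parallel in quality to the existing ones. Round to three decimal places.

r_new = 0.22·0.429 / [1 + (0.22 − 1)·0.429]
     = 0.0944 / 0.6654 = 0.1419

0.142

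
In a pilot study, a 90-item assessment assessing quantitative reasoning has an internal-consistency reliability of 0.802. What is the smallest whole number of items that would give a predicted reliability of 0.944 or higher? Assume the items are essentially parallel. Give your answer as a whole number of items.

n = 0.944 × (1 − 0.802) / [ 0.802 × (1 − 0.944) ]
n = 0.186912 / 0.044912 ≈ 4.1617
So the test needs 4.1617 × 90 ≈ 374.55 items; rounding up, 375.

375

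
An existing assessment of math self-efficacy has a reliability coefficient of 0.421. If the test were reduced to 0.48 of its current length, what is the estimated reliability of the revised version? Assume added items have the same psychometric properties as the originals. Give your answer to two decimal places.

0.26

r_new = 0.48·0.421 / [1 + (0.48 − 1)·0.421]
r_new = 0.2021 / 0.7811 ≈ 0.2587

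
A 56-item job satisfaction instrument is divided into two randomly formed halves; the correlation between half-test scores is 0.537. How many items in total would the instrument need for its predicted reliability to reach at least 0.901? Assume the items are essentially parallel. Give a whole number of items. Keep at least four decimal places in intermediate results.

220

Corrected full-test reliability: r_full = 2 × 0.537 / (1 + 0.537) ≈ 0.6988
n = r_tgt(1 − r_full) / [r_full(1 − r_tgt)] = 0.901 × 0.3012 / (0.6988 × 0.099) ≈ 3.9228
Required items = 3.9228 × 56 = 219.68, so 220 items.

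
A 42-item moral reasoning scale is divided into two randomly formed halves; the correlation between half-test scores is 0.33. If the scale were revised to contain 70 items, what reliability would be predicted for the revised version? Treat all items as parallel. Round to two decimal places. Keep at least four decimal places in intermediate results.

0.62

Full-test reliability from the split-half r: r_full = 2(0.33)/(1 + 0.33) = 0.4962
Length factor from 42 to 70 items: n = 70/42 = 1.6667
r_new = n·r_full / (1 + (n − 1)·r_full) = 0.8270 / 1.3308 ≈ 0.6214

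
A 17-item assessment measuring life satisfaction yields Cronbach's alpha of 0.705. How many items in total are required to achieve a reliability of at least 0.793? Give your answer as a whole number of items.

Spearman-Brown solved for the length factor n:
n = r*(1 − r) / [ r (1 − r*) ]
n = 0.793 × (1 − 0.705) / [ 0.705 × (1 − 0.793) ]
n = 0.233935 / 0.145935 ≈ 1.6030
1.6030 × 17 = 27.25 → 28 items

28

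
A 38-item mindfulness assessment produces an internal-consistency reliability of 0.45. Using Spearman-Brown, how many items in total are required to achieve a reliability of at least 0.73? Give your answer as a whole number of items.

126

Invert Spearman-Brown to solve for n:
n = r_target (1 − r_old) / [ r_old (1 − r_target) ]
n = 0.73(1 − 0.45) / [0.45(1 − 0.73)]
  = 0.4015 / 0.1215 = 3.3045
3.3045 × 38 = 125.57 → 126 items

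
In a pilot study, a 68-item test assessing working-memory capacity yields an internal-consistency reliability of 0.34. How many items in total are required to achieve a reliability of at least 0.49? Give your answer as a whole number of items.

n = [0.49 × 0.66] / [0.34 × 0.51]
  = 0.3234 / 0.1734 = 1.8651
Items needed = n × 68 = 1.8651 × 68 ≈ 126.83 → round up to 127

127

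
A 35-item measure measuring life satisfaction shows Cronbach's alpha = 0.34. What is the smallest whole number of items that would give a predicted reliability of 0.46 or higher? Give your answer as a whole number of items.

Spearman-Brown solved for the length factor n:
n = r_target (1 − r_old) / [ r_old (1 − r_target) ]
n = 0.46(1 − 0.34) / [0.34(1 − 0.46)]
n = 0.3036 / 0.1836 ≈ 1.6536
So the test needs 1.6536 × 35 ≈ 57.88 items; rounding up, 58.

58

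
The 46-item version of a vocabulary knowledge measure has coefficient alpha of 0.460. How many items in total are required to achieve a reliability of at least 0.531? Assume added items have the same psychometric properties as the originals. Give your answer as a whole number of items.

62

n = 0.531 × (1 − 0.460) / [ 0.460 × (1 − 0.531) ]
n = 0.286740 / 0.215740 ≈ 1.3291
1.3291 × 46 = 61.14 → 62 items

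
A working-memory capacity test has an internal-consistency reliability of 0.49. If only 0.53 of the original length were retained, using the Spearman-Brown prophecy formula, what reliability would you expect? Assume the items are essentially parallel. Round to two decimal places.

0.34

r_new = (0.53 × 0.49) / (1 + (0.53 − 1) × 0.49)
r_new = 0.2597 / 0.7697 ≈ 0.3374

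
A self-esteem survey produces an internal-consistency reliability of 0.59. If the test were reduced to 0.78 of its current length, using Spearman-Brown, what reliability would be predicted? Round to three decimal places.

Apply the Spearman-Brown prophecy formula, r' = nr / [1 + (n − 1)r]:
r_new = (0.78 × 0.59) / (1 + (0.78 − 1) × 0.59)
r_new = 0.4602 / 0.8702 ≈ 0.5288

0.529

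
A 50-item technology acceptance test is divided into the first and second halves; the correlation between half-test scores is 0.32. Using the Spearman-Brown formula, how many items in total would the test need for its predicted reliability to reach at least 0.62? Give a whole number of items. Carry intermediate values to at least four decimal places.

Corrected full-test reliability: r_full = 2 × 0.32 / (1 + 0.32) ≈ 0.4848
n = r_tgt(1 − r_full) / [r_full(1 − r_tgt)] = 0.62 × 0.5152 / (0.4848 × 0.38) ≈ 1.7339
Required items = 1.7339 × 50 = 86.69, so 87 items.

87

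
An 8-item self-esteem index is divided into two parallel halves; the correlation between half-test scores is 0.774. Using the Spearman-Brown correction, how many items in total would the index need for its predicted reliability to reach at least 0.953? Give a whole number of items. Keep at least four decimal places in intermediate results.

24

Corrected full-test reliability: r_full = 2 × 0.774 / (1 + 0.774) ≈ 0.8726
Solve Spearman-Brown for n: n = 0.953(1 − 0.8726) / [0.8726(1 − 0.953)] = 2.9604
Items = 2.9604 × 8 ≈ 23.68 → 24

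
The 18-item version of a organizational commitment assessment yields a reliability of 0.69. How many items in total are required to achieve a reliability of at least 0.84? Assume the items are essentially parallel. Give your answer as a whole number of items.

43

n = [0.84 × 0.31] / [0.69 × 0.16]
n = 0.2604 / 0.1104 ≈ 2.3587
2.3587 × 18 = 42.46 → 43 items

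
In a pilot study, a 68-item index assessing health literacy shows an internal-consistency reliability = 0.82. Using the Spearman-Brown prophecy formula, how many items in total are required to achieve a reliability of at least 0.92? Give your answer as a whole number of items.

172

n = 0.92(1 − 0.82) / [0.82(1 − 0.92)]
n = 0.1656 / 0.0656 ≈ 2.5244
Items needed = n × 68 = 2.5244 × 68 ≈ 171.66 → round up to 172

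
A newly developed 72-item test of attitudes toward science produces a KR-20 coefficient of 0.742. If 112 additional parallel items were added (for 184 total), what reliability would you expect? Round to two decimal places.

0.88

The new length is 184/72 = 2.5556 times the old.
Apply the Spearman-Brown prophecy formula, r' = nr / [1 + (n − 1)r]:
r_new = (2.5556 × 0.742) / (1 + (2.5556 − 1) × 0.742)
r_new = 1.8963 / 2.1543 ≈ 0.8802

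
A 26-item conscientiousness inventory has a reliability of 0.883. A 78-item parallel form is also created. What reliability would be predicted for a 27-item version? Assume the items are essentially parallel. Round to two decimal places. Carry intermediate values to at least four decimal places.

0.89

The 78-item form is not needed; work directly from the 26-item form with n = 27/26 = 1.0385.
r_{27} = n·r / (1 + (n − 1)·r) = 0.9170 / 1.0340 ≈ 0.8868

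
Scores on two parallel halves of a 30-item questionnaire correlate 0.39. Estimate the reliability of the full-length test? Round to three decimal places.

The full test is twice the length of either half (n = 2).
r_full = 2r_hh / (1 + r_hh) = 2 × 0.39 / (1 + 0.39)
       = 0.7800 / 1.3900 = 0.5612

0.561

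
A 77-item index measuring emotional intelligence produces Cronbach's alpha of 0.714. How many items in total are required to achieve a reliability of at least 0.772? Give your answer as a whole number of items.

105

n = 0.772(1 − 0.714) / [0.714(1 − 0.772)]
n = 0.220792 / 0.162792 ≈ 1.3563
So the test needs 1.3563 × 77 ≈ 104.44 items; rounding up, 105.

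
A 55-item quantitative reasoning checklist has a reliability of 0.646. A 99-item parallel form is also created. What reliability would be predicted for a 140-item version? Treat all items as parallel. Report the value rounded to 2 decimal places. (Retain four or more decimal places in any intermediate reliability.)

Only the ratio of lengths matters: n = 140/55 = 2.5455
r_{140} = n·r / (1 + (n − 1)·r) = 1.6444 / 1.9984 ≈ 0.8229

0.82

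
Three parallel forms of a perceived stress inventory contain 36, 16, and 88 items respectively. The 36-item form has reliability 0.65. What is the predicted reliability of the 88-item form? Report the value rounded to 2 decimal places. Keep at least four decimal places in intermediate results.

The 16-item form is not needed; work directly from the 36-item form with n = 88/36 = 2.4444.
r_{88} = n·r / (1 + (n − 1)·r) = 1.5889 / 1.9389 ≈ 0.8195

0.82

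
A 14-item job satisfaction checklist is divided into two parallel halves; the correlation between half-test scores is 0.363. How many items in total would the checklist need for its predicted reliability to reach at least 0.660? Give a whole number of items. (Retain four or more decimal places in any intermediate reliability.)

Corrected full-test reliability: r_full = 2 × 0.363 / (1 + 0.363) ≈ 0.5326
Solve Spearman-Brown for n: n = 0.660(1 − 0.5326) / [0.5326(1 − 0.660)] = 1.7035
Items = 1.7035 × 14 ≈ 23.85 → 24

24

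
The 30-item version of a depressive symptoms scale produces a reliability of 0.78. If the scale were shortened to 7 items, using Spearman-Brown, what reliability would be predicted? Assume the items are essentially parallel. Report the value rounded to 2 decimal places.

Length ratio n = 7/30 = 0.2333
Apply the Spearman-Brown prophecy formula, r' = nr / [1 + (n − 1)r]:
r_new = 0.2333·0.78 / [1 + (0.2333 − 1)·0.78]
r_new = 0.1820 / 0.4020 ≈ 0.4527

0.45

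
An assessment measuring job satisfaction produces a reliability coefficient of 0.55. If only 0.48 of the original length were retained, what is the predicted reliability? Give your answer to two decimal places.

Spearman-Brown: r_new = n·r / (1 + (n − 1)·r)
r_new = 0.48·0.55 / [1 + (0.48 − 1)·0.55]
     = 0.2640 / 0.7140 = 0.3697

0.37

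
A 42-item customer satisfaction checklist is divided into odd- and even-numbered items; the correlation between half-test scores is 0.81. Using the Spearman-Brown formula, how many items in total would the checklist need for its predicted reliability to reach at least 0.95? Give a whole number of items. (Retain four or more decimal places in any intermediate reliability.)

94

r_full = 2(0.81)/(1 + 0.81) = 0.8950
n = r_tgt(1 − r_full) / [r_full(1 − r_tgt)] = 0.95 × 0.1050 / (0.8950 × 0.05) ≈ 2.2291
Required items = 2.2291 × 42 = 93.62, so 94 items.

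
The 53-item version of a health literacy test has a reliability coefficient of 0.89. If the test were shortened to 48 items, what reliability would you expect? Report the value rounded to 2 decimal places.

0.88

Length ratio n = 48/53 = 0.9057
r_new = (0.9057 × 0.89) / (1 + (0.9057 − 1) × 0.89)
r_new = 0.8061 / 0.9161 ≈ 0.8799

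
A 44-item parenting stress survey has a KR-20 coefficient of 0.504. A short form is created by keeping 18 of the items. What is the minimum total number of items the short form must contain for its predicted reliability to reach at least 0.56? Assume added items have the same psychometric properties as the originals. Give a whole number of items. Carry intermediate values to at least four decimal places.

56

First, r for the 18-item form: n = 18/44 = 0.4091, so r_18 = 0.4091·0.504/(1 + (0.4091 − 1)·0.504) = 0.2936
Length factor from the short form to reach 0.56: n' = 0.56(1 − 0.2936) / [0.2936(1 − 0.56)] ≈ 3.0622
Total items = 3.0622 × 18 = 55.12, rounded up to 56.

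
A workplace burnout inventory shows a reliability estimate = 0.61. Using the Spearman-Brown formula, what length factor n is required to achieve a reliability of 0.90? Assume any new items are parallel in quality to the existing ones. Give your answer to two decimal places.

5.75

n = 0.90 × (1 − 0.61) / [ 0.61 × (1 − 0.90) ]
  = 0.3510 / 0.0610 = 5.7541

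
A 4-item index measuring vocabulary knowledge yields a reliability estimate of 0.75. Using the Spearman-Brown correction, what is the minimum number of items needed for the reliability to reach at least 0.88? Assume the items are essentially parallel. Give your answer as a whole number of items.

Rearranging the Spearman-Brown formula for n,
n = r*(1 − r) / [ r (1 − r*) ]
n = 0.88 × (1 − 0.75) / [ 0.75 × (1 − 0.88) ]
n = 0.2200 / 0.0900 ≈ 2.4444
So the test needs 2.4444 × 4 ≈ 9.78 items; rounding up, 10.

10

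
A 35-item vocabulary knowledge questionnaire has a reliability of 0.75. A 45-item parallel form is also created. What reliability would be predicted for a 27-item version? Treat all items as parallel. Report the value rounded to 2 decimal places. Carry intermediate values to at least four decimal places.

0.70

The 45-item form is not needed; work directly from the 35-item form with n = 27/35 = 0.7714.
r_{27} = n·r / (1 + (n − 1)·r) = 0.5786 / 0.8286 ≈ 0.6983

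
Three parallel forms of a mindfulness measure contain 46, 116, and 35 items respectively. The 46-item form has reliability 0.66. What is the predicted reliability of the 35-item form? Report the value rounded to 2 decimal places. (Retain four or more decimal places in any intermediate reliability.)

0.60

Only the ratio of lengths matters: n = 35/46 = 0.7609
r_{35} = n·r / (1 + (n − 1)·r) = 0.5022 / 0.8422 ≈ 0.5963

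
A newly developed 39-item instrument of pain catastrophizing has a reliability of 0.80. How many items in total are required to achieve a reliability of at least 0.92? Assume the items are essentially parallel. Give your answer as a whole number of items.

Invert Spearman-Brown to solve for n:
n = r*(1 − r) / [ r (1 − r*) ]
n = [0.92 × 0.20] / [0.80 × 0.08]
  = 0.1840 / 0.0640 = 2.8750
2.8750 × 39 = 112.12 → 113 items

113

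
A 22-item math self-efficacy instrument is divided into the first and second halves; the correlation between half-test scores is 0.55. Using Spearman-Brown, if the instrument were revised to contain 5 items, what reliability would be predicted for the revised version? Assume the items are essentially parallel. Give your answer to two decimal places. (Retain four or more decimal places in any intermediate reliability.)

Full-test reliability from the split-half r: r_full = 2(0.55)/(1 + 0.55) = 0.7097
Length factor from 22 to 5 items: n = 5/22 = 0.2273
r_new = n·r_full / (1 + (n − 1)·r_full) = 0.1613 / 0.4516 ≈ 0.3572

0.36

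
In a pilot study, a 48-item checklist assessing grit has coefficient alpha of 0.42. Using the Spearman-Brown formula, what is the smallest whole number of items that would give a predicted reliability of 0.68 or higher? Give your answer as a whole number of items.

141

Rearranging the Spearman-Brown formula for n,
n = r_target (1 − r_old) / [ r_old (1 − r_target) ]
n = 0.68 × (1 − 0.42) / [ 0.42 × (1 − 0.68) ]
n = 0.3944 / 0.1344 ≈ 2.9345
So the test needs 2.9345 × 48 ≈ 140.86 items; rounding up, 141.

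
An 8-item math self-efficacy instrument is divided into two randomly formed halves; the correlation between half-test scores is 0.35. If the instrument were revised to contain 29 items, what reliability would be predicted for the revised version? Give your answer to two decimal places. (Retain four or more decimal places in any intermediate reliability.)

0.80

Spearman-Brown correction (n = 2): r_full = 2·0.35/(1 + 0.35) = 0.5185
Length factor from 8 to 29 items: n = 29/8 = 3.6250
r_new = n·r_full / (1 + (n − 1)·r_full) = 1.8796 / 2.3611 ≈ 0.7961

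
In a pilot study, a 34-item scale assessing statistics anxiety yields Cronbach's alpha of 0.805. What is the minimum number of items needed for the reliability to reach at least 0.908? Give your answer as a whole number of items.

82

n = [0.908 × 0.195] / [0.805 × 0.092]
n = 0.177060 / 0.074060 ≈ 2.3908
So the test needs 2.3908 × 34 ≈ 81.29 items; rounding up, 82.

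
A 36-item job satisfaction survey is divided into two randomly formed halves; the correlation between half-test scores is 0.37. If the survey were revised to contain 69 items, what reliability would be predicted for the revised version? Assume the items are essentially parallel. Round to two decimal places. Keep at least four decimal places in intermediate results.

0.69

Full-test reliability from the split-half r: r_full = 2(0.37)/(1 + 0.37) = 0.5401
Length factor from 36 to 69 items: n = 69/36 = 1.9167
r_new = n·r_full / (1 + (n − 1)·r_full) = 1.0352 / 1.4951 ≈ 0.6924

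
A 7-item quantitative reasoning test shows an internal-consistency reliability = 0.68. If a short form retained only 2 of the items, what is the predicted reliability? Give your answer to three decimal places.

0.378

The new length is 2/7 = 0.2857 times the old.
Apply the Spearman-Brown prophecy formula, r' = nr / [1 + (n − 1)r]:
r_new = 0.2857·0.68 / [1 + (0.2857 − 1)·0.68]
     = 0.1943 / 0.5143 = 0.3778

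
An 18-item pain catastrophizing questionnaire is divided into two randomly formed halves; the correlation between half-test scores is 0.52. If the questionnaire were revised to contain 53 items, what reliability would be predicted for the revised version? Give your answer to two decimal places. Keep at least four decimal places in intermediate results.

First correct the split-half correlation to full-test reliability: r_full = 2 × 0.52 / (1 + 0.52) ≈ 0.6842
Then adjust to 53 items: n = 53/18 = 2.9444
r_new = n·r_full / (1 + (n − 1)·r_full) = 2.0146 / 2.3304 ≈ 0.8645

0.86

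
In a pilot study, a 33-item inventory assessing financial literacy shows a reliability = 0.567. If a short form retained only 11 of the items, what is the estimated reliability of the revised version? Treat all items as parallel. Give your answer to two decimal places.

0.30

n = 11/33 = 0.3333
Spearman-Brown: r_new = n·r / (1 + (n − 1)·r)
r_new = 0.3333·0.567 / [1 + (0.3333 − 1)·0.567]
r_new = 0.1890 / 0.6220 ≈ 0.3039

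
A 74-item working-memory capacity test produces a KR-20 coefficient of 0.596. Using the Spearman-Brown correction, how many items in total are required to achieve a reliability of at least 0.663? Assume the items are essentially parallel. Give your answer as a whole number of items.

Rearranging the Spearman-Brown formula for n,
n = r_target (1 − r_old) / [ r_old (1 − r_target) ]
n = 0.663 × (1 − 0.596) / [ 0.596 × (1 − 0.663) ]
  = 0.267852 / 0.200852 = 1.3336
So the test needs 1.3336 × 74 ≈ 98.69 items; rounding up, 99.

99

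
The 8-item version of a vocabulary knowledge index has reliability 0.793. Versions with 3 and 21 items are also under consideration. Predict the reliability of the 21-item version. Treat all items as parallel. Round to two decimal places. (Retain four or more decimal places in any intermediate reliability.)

0.91

Only the ratio of lengths matters: n = 21/8 = 2.6250
r_{21} = n·r / (1 + (n − 1)·r) = 2.0816 / 2.2886 ≈ 0.9096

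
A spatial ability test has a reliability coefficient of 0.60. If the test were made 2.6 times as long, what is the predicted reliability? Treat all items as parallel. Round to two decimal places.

0.80

r_new = 2.6·0.60 / [1 + (2.6 − 1)·0.60]
r_new = 1.5600 / 1.9600 ≈ 0.7959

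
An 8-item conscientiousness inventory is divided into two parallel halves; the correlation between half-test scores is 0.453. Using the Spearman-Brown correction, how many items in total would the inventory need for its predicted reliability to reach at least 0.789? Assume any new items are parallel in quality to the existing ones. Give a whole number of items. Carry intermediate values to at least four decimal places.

19

Corrected full-test reliability: r_full = 2 × 0.453 / (1 + 0.453) ≈ 0.6235
Solve Spearman-Brown for n: n = 0.789(1 − 0.6235) / [0.6235(1 − 0.789)] = 2.2580
Items = 2.2580 × 8 ≈ 18.06 → 19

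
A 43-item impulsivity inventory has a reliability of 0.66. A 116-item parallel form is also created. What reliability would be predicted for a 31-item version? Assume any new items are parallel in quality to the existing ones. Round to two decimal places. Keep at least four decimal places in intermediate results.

The 116-item form is not needed; work directly from the 43-item form with n = 31/43 = 0.7209.
r_{31} = n·r / (1 + (n − 1)·r) = 0.4758 / 0.8158 ≈ 0.5832

0.58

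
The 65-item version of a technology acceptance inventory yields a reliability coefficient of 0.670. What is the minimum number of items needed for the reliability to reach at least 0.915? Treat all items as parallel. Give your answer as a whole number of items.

345

n = [0.915 × 0.330] / [0.670 × 0.085]
  = 0.301950 / 0.056950 = 5.3020
So the test needs 5.3020 × 65 ≈ 344.63 items; rounding up, 345.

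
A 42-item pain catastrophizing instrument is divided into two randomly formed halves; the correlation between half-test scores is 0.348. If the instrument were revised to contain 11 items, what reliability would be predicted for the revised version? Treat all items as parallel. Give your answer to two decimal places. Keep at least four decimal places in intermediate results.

0.22

Spearman-Brown correction (n = 2): r_full = 2·0.348/(1 + 0.348) = 0.5163
Then adjust to 11 items: n = 11/42 = 0.2619
r_new = n·r_full / (1 + (n − 1)·r_full) = 0.1352 / 0.6189 ≈ 0.2185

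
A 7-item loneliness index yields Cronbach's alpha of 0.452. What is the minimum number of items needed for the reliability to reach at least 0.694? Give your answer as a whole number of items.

n = 0.694 × (1 − 0.452) / [ 0.452 × (1 − 0.694) ]
n = 0.380312 / 0.138312 ≈ 2.7497
2.7497 × 7 = 19.25 → 20 items

20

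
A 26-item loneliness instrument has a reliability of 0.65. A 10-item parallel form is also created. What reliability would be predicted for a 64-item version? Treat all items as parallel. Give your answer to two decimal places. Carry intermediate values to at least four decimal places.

0.82

Only the ratio of lengths matters: n = 64/26 = 2.4615
r_{64} = n·r / (1 + (n − 1)·r) = 1.6000 / 1.9500 ≈ 0.8205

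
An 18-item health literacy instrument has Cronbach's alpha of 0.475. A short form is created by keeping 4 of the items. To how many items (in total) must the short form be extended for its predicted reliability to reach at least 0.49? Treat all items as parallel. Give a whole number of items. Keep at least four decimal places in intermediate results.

20

Short-form reliability: n = 4/18 = 0.2222; r_4 = n·r/(1+(n−1)r) ≈ 0.1674
Length factor from the short form to reach 0.49: n' = 0.49(1 − 0.1674) / [0.1674(1 − 0.49)] ≈ 4.7787
Items = 4.7787 × 4 ≈ 19.11 → 20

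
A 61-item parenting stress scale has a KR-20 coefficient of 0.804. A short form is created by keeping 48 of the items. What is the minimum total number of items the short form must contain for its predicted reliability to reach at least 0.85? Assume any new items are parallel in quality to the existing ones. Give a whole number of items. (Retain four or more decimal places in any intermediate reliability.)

First, r for the 48-item form: n = 48/61 = 0.7869, so r_48 = 0.7869·0.804/(1 + (0.7869 − 1)·0.804) = 0.7635
Length factor from the short form to reach 0.85: n' = 0.85(1 − 0.7635) / [0.7635(1 − 0.85)] ≈ 1.7553
Items = 1.7553 × 48 ≈ 84.25 → 85

85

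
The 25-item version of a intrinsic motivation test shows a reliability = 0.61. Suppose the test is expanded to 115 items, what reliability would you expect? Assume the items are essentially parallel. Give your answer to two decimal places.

0.88

Length ratio n = 115/25 = 4.6
By Spearman-Brown, r_new = n r / (1 + (n − 1) r).
r_new = (4.6 × 0.61) / (1 + (4.6 − 1) × 0.61)
     = 2.8060 / 3.1960 = 0.8780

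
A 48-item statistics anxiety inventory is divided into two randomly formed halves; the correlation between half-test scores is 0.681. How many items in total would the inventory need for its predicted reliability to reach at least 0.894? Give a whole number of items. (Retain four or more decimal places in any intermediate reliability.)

Corrected full-test reliability: r_full = 2 × 0.681 / (1 + 0.681) ≈ 0.8102
Solve Spearman-Brown for n: n = 0.894(1 − 0.8102) / [0.8102(1 − 0.894)] = 1.9758
Required items = 1.9758 × 48 = 94.84, so 95 items.

95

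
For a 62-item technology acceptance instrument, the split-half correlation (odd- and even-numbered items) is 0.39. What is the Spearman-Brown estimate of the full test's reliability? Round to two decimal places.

0.56

r_full = 2r_hh / (1 + r_hh) = 2 × 0.39 / (1 + 0.39)
       = 0.7800 / 1.3900 = 0.5612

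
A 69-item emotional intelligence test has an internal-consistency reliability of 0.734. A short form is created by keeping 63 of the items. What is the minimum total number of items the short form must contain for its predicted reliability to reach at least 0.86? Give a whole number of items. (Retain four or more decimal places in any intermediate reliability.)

154

First, r for the 63-item form: n = 63/69 = 0.9130, so r_63 = 0.9130·0.734/(1 + (0.9130 − 1)·0.734) = 0.7159
Length factor from the short form to reach 0.86: n' = 0.86(1 − 0.7159) / [0.7159(1 − 0.86)] ≈ 2.4378
Items = 2.4378 × 63 ≈ 153.58 → 154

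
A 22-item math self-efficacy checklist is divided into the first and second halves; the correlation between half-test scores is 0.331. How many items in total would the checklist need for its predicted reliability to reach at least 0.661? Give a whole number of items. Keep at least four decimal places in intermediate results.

44

r_full = 2(0.331)/(1 + 0.331) = 0.4974
n = r_tgt(1 − r_full) / [r_full(1 − r_tgt)] = 0.661 × 0.5026 / (0.4974 × 0.339) ≈ 1.9702
Required items = 1.9702 × 22 = 43.34, so 44 items.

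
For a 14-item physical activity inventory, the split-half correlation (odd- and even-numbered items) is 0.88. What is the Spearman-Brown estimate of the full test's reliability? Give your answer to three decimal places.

0.936

The full test is twice the length of either half (n = 2).
r_full = 2r_hh / (1 + r_hh) = 2 × 0.88 / (1 + 0.88)
r_full = 1.7600 / 1.8800 ≈ 0.9362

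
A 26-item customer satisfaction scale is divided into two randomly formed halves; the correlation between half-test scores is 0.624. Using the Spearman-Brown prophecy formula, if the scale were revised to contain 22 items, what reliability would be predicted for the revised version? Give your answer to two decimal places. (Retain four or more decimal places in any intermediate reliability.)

0.74

Spearman-Brown correction (n = 2): r_full = 2·0.624/(1 + 0.624) = 0.7685
Then adjust to 22 items: n = 22/26 = 0.8462
r_new = n·r_full / (1 + (n − 1)·r_full) = 0.6503 / 0.8818 ≈ 0.7375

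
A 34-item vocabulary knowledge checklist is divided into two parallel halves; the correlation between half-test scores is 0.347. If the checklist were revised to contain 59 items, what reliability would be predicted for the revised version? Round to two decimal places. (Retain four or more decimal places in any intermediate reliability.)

0.65

Full-test reliability from the split-half r: r_full = 2(0.347)/(1 + 0.347) = 0.5152
Then adjust to 59 items: n = 59/34 = 1.7353
r_new = n·r_full / (1 + (n − 1)·r_full) = 0.8940 / 1.3788 ≈ 0.6484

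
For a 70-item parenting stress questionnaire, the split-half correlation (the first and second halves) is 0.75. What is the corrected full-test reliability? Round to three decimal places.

r_full = 2(0.75) / (1 + 0.75)
r_full = 1.5000 / 1.7500 ≈ 0.8571

0.857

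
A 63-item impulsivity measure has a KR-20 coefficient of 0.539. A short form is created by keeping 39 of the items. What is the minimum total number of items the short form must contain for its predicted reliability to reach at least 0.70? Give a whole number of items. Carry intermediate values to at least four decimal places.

126

First, r for the 39-item form: n = 39/63 = 0.6190, so r_39 = 0.6190·0.539/(1 + (0.6190 − 1)·0.539) = 0.4199
Length factor from the short form to reach 0.70: n' = 0.70(1 − 0.4199) / [0.4199(1 − 0.70)] ≈ 3.2235
Items = 3.2235 × 39 ≈ 125.72 → 126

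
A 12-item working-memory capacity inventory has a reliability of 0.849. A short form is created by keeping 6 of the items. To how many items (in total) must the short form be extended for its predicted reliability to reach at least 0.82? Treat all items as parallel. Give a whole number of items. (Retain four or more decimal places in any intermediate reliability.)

Short-form reliability: n = 6/12 = 0.5000; r_6 = n·r/(1+(n−1)r) ≈ 0.7376
Then solve for n' with r_old = 0.7376, r_target = 0.82: n' = 0.82(1 − 0.7376)/[0.7376(1 − 0.82)] = 1.6206
Items = 1.6206 × 6 ≈ 9.72 → 10

10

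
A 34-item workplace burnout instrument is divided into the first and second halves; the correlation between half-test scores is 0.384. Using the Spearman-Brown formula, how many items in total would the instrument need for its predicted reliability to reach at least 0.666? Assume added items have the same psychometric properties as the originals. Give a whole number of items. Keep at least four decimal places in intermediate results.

55

Corrected full-test reliability: r_full = 2 × 0.384 / (1 + 0.384) ≈ 0.5549
Solve Spearman-Brown for n: n = 0.666(1 − 0.5549) / [0.5549(1 − 0.666)] = 1.5994
Required items = 1.5994 × 34 = 54.38, so 55 items.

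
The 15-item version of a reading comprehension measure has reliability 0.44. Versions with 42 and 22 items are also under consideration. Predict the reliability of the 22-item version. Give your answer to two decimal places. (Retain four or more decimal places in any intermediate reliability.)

0.54

Only the ratio of lengths matters: n = 22/15 = 1.4667
r_{22} = n·r / (1 + (n − 1)·r) = 0.6453 / 1.2053 ≈ 0.5354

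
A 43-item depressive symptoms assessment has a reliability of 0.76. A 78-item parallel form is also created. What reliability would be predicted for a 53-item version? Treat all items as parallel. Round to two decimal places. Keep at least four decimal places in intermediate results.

Only the ratio of lengths matters: n = 53/43 = 1.2326
r_{53} = n·r / (1 + (n − 1)·r) = 0.9368 / 1.1768 ≈ 0.7961

0.80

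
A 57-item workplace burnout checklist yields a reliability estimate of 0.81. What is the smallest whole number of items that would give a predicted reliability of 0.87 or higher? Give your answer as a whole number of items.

90

Rearranging the Spearman-Brown formula for n,
n = r_target (1 − r_old) / [ r_old (1 − r_target) ]
n = 0.87(1 − 0.81) / [0.81(1 − 0.87)]
n = 0.1653 / 0.1053 ≈ 1.5698
1.5698 × 57 = 89.48 → 90 items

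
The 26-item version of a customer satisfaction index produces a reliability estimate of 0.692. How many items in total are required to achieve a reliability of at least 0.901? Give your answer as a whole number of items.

n = 0.901 × (1 − 0.692) / [ 0.692 × (1 − 0.901) ]
n = 0.277508 / 0.068508 ≈ 4.0507
Items needed = n × 26 = 4.0507 × 26 ≈ 105.32 → round up to 106

106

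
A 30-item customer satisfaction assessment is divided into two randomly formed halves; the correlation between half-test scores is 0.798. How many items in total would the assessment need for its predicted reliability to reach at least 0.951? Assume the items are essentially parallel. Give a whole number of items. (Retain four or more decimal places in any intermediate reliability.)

74

r_full = 2(0.798)/(1 + 0.798) = 0.8877
n = r_tgt(1 − r_full) / [r_full(1 − r_tgt)] = 0.951 × 0.1123 / (0.8877 × 0.049) ≈ 2.4553
Required items = 2.4553 × 30 = 73.66, so 74 items.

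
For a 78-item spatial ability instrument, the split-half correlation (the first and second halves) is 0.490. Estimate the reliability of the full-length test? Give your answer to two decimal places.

0.66

r_full = 2r_hh / (1 + r_hh) = 2 × 0.490 / (1 + 0.490)
       = 0.9800 / 1.4900 = 0.6577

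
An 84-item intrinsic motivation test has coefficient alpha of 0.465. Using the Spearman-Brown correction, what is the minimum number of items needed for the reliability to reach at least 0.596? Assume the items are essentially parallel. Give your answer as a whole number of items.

143

n = 0.596 × (1 − 0.465) / [ 0.465 × (1 − 0.596) ]
n = 0.318860 / 0.187860 ≈ 1.6973
So the test needs 1.6973 × 84 ≈ 142.57 items; rounding up, 143.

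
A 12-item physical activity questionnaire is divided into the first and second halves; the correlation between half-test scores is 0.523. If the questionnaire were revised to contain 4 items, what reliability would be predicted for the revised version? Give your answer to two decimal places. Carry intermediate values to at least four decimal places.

0.42

Spearman-Brown correction (n = 2): r_full = 2·0.523/(1 + 0.523) = 0.6868
Then adjust to 4 items: n = 4/12 = 0.3333
r_new = n·r_full / (1 + (n − 1)·r_full) = 0.2289 / 0.5421 ≈ 0.4222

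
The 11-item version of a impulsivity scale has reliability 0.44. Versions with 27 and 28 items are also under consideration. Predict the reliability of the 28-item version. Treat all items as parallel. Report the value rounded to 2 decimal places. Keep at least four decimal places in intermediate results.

0.67

The 27-item form is not needed; work directly from the 11-item form with n = 28/11 = 2.5455.
r_{28} = n·r / (1 + (n − 1)·r) = 1.1200 / 1.6800 ≈ 0.6667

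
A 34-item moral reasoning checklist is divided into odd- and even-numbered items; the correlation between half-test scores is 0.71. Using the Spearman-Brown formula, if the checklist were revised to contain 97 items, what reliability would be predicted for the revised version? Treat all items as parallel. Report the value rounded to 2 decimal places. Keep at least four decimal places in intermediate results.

Full-test reliability from the split-half r: r_full = 2(0.71)/(1 + 0.71) = 0.8304
Then adjust to 97 items: n = 97/34 = 2.8529
r_new = n·r_full / (1 + (n − 1)·r_full) = 2.3690 / 2.5386 ≈ 0.9332

0.93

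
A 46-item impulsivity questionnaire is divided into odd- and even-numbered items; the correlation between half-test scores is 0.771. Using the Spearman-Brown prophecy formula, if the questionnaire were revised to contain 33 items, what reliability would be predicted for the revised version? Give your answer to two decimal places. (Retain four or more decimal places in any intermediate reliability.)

Full-test reliability from the split-half r: r_full = 2(0.771)/(1 + 0.771) = 0.8707
Length factor from 46 to 33 items: n = 33/46 = 0.7174
r_new = n·r_full / (1 + (n − 1)·r_full) = 0.6246 / 0.7539 ≈ 0.8285

0.83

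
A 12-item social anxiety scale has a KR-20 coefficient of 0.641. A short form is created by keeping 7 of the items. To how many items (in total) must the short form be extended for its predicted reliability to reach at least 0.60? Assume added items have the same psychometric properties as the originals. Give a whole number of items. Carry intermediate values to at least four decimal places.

First, r for the 7-item form: n = 7/12 = 0.5833, so r_7 = 0.5833·0.641/(1 + (0.5833 − 1)·0.641) = 0.5102
Length factor from the short form to reach 0.60: n' = 0.60(1 − 0.5102) / [0.5102(1 − 0.60)] ≈ 1.4400
Items = 1.4400 × 7 ≈ 10.08 → 11

11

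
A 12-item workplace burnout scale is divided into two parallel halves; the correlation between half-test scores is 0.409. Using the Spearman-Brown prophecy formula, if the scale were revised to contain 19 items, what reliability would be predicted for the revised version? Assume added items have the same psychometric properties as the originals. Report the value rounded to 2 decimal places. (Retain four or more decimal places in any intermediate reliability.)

0.69

Full-test reliability from the split-half r: r_full = 2(0.409)/(1 + 0.409) = 0.5806
Then adjust to 19 items: n = 19/12 = 1.5833
r_new = n·r_full / (1 + (n − 1)·r_full) = 0.9193 / 1.3387 ≈ 0.6867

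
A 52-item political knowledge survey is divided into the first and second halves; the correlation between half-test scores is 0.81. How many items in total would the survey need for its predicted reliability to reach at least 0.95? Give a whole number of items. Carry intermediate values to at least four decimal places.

Corrected full-test reliability: r_full = 2 × 0.81 / (1 + 0.81) ≈ 0.8950
n = r_tgt(1 − r_full) / [r_full(1 − r_tgt)] = 0.95 × 0.1050 / (0.8950 × 0.05) ≈ 2.2291
Items = 2.2291 × 52 ≈ 115.91 → 116

116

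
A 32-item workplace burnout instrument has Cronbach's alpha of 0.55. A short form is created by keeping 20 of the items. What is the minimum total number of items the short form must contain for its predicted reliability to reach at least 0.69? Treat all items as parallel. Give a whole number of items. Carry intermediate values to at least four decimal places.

First, r for the 20-item form: n = 20/32 = 0.6250, so r_20 = 0.6250·0.55/(1 + (0.6250 − 1)·0.55) = 0.4331
Then solve for n' with r_old = 0.4331, r_target = 0.69: n' = 0.69(1 − 0.4331)/[0.4331(1 − 0.69)] = 2.9134
Total items = 2.9134 × 20 = 58.27, rounded up to 59.

59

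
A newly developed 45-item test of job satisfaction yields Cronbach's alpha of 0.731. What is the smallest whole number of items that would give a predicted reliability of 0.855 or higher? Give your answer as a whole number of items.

Rearranging the Spearman-Brown formula for n,
n = r_target (1 − r_old) / [ r_old (1 − r_target) ]
n = [0.855 × 0.269] / [0.731 × 0.145]
n = 0.229995 / 0.105995 ≈ 2.1699
2.1699 × 45 = 97.65 → 98 items

98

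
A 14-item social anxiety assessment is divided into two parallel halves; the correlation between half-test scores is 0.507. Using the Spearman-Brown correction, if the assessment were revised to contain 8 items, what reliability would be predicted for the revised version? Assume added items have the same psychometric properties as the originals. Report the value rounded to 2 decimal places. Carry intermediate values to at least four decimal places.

Full-test reliability from the split-half r: r_full = 2(0.507)/(1 + 0.507) = 0.6729
Then adjust to 8 items: n = 8/14 = 0.5714
r_new = n·r_full / (1 + (n − 1)·r_full) = 0.3845 / 0.7116 ≈ 0.5403

0.54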